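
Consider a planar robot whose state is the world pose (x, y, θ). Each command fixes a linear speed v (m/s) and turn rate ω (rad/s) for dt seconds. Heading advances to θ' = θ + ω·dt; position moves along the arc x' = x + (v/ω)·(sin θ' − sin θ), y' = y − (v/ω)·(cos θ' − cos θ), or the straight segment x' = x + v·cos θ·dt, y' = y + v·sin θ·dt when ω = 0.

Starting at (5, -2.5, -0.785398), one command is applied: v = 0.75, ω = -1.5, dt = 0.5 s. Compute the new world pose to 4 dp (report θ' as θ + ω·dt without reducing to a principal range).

(5.1461, -2.8359, -1.5354)

θ' = -0.7854 + -1.5·0.5 = -1.5354
R = v/ω = 0.75/-1.5 = -0.5000
x' = 5 + -0.5000·(sin -1.5354 − sin -0.7854) = 5.1461
y' = -2.5 − -0.5000·(cos -1.5354 − cos -0.7854) = -2.8359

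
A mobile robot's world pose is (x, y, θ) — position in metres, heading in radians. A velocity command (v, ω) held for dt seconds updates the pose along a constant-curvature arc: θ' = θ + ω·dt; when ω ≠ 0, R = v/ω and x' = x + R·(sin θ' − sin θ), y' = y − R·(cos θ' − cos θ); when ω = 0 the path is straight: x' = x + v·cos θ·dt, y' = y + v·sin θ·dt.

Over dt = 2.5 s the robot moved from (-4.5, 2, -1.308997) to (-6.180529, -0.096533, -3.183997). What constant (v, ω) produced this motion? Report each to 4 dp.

v = 1.2500, ω = -0.7500

Δθ = -3.183997 − -1.308997 = -1.875000
ω = Δθ/dt = -1.875000/2.5 = -0.7500
R = −Δy/(cos θ' − cos θ) = -1.6667
v = R·ω = -1.6667·-0.7500 = 1.2500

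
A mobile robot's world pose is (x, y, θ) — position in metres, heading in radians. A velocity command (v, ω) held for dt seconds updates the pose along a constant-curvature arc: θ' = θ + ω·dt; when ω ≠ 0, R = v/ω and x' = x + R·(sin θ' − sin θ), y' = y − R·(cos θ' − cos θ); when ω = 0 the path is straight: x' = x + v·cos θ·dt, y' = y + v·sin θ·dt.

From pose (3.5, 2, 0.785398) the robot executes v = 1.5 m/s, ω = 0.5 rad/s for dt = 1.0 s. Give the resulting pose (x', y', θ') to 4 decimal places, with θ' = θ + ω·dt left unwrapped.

θ' = 0.7854 + 0.5·1.0 = 1.2854
R = v/ω = 1.5/0.5 = 3.0000
x' = 3.5 + 3.0000·(sin 1.2854 − sin 0.7854) = 4.2573
y' = 2 − 3.0000·(cos 1.2854 − cos 0.7854) = 3.2767

(4.2573, 3.2767, 1.2854)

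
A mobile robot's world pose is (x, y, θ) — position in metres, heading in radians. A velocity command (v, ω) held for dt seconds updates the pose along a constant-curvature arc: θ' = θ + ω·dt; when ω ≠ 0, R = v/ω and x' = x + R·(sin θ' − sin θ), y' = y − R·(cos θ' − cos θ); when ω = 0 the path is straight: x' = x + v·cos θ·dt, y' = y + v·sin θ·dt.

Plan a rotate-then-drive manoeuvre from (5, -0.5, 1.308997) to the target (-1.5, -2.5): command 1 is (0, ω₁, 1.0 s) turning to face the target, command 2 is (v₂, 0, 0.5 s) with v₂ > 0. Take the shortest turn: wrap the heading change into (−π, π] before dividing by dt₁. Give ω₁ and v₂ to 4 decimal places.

heading to target = atan2(-2.5−-0.5, -1.5−5) = -2.8431
Δθ = wrap(-2.8431 − 1.3090) = 2.1311; ω₁ = Δθ/dt₁ = 2.1311
distance = √((-1.5−5)² + (-2.5−-0.5)²) = 6.8007; v₂ = distance/dt₂ = 13.6015

ω₁ = 2.1311, v₂ = 13.6015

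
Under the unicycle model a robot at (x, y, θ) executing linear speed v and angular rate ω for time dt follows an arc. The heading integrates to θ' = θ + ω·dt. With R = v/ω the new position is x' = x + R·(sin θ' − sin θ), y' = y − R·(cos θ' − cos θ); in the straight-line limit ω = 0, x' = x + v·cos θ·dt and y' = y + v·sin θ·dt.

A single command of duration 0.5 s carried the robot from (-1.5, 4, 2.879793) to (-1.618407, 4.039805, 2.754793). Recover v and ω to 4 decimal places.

v = 0.2500, ω = -0.2500

Δθ = 2.754793 − 2.879793 = -0.125000
ω = Δθ/dt = -0.125000/0.5 = -0.2500
R = Δx/(sin θ' − sin θ) = -1.0000
v = R·ω = -1.0000·-0.2500 = 0.2500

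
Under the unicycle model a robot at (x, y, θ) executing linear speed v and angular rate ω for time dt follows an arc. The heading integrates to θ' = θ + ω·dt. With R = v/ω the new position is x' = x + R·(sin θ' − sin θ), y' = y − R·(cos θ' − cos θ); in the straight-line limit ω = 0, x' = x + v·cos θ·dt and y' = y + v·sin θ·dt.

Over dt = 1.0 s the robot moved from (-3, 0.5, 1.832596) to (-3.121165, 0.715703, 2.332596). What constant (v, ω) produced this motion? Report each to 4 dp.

Δθ = 2.332596 − 1.832596 = 0.500000
ω = Δθ/dt = 0.500000/1.0 = 0.5000
R = −Δy/(cos θ' − cos θ) = 0.5000
v = R·ω = 0.5000·0.5000 = 0.2500

v = 0.2500, ω = 0.5000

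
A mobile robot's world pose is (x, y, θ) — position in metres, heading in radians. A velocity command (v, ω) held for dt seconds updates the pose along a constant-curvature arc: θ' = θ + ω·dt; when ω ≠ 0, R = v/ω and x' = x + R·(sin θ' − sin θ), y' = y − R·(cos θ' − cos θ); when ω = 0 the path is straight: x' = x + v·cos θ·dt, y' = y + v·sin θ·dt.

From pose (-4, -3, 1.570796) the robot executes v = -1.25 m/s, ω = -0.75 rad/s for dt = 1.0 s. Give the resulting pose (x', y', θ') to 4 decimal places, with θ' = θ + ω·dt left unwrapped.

θ' = 1.5708 + -0.75·1.0 = 0.8208
R = v/ω = -1.25/-0.75 = 1.6667
x' = -4 + 1.6667·(sin 0.8208 − sin 1.5708) = -4.4472
y' = -3 − 1.6667·(cos 0.8208 − cos 1.5708) = -4.1361

(-4.4472, -4.1361, 0.8208)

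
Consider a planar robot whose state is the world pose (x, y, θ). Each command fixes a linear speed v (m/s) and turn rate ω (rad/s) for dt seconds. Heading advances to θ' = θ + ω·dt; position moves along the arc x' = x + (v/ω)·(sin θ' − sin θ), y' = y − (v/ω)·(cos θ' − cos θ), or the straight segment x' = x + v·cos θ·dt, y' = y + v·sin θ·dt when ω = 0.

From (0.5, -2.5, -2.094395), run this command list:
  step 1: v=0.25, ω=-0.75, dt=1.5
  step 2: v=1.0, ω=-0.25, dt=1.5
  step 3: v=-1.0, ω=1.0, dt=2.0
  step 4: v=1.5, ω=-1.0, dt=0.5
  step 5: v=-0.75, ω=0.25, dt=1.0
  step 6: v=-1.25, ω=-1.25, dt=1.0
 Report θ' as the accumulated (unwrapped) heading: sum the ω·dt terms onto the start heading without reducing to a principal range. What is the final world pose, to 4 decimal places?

step 1: θ'=-3.2194 (R=-0.3333) → pose (0.1854, -2.6657, -3.2194)
step 2: θ'=-3.5944 (R=-4.0000) → pose (-1.2536, -2.2747, -3.5944)
step 3: θ'=-1.5944 (R=-1.0000) → pose (0.1836, -1.3990, -1.5944)
step 4: θ'=-2.0944 (R=-1.5000) → pose (-0.0170, -2.1136, -2.0944)
step 5: θ'=-1.8444 (R=-3.0000) → pose (0.2734, -1.4242, -1.8444)
step 6: θ'=-3.0944 (R=1.0000) → pose (1.1890, -0.6955, -3.0944)

(1.1890, -0.6955, -3.0944)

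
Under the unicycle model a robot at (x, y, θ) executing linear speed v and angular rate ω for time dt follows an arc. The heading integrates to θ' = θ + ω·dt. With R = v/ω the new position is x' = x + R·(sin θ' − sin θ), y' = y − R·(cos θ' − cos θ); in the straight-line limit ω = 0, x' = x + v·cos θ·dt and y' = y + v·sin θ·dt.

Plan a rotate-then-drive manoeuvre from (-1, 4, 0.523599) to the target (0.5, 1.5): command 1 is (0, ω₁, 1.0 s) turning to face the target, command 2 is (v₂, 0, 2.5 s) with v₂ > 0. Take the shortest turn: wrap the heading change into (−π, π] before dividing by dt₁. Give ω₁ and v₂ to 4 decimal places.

ω₁ = -1.5540, v₂ = 1.1662

heading to target = atan2(1.5−4, 0.5−-1) = -1.0304
Δθ = wrap(-1.0304 − 0.5236) = -1.5540; ω₁ = Δθ/dt₁ = -1.5540
distance = √((0.5−-1)² + (1.5−4)²) = 2.9155; v₂ = distance/dt₂ = 1.1662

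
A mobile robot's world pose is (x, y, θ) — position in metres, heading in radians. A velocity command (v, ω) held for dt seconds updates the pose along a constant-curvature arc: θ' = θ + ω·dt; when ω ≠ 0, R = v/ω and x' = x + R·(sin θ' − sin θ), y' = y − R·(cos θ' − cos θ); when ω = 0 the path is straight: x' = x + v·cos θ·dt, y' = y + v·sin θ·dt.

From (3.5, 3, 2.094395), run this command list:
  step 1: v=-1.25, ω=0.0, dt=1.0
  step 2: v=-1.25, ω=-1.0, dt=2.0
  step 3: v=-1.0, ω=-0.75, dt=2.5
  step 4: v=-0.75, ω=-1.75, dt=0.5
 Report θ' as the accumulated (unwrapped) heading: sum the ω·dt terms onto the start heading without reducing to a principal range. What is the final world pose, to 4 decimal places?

step 1: θ'=2.0944 (straight) → pose (4.1250, 1.9175, 2.0944)
step 2: θ'=0.0944 (R=1.2500) → pose (3.1603, 0.0480, 0.0944)
step 3: θ'=-1.7806 (R=1.3333) → pose (1.7305, 1.6531, -1.7806)
step 4: θ'=-2.6556 (R=0.4286) → pose (1.9495, 1.9428, -2.6556)

(1.9495, 1.9428, -2.6556)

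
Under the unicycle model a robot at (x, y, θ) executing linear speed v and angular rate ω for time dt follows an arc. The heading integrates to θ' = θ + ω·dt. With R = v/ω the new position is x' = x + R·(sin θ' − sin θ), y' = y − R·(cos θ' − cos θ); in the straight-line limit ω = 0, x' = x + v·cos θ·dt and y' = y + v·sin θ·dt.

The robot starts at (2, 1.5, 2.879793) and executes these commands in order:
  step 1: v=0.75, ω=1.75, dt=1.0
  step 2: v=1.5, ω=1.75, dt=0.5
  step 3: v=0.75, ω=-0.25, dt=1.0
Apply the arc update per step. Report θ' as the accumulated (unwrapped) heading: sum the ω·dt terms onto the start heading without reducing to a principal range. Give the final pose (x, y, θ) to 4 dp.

step 1: θ'=4.6298 (R=0.4286) → pose (1.4620, 1.1214, 4.6298)
step 2: θ'=5.5048 (R=0.8571) → pose (1.7144, 0.4404, 5.5048)
step 3: θ'=5.2548 (R=-3.0000) → pose (2.1774, -0.1472, 5.2548)

(2.1774, -0.1472, 5.2548)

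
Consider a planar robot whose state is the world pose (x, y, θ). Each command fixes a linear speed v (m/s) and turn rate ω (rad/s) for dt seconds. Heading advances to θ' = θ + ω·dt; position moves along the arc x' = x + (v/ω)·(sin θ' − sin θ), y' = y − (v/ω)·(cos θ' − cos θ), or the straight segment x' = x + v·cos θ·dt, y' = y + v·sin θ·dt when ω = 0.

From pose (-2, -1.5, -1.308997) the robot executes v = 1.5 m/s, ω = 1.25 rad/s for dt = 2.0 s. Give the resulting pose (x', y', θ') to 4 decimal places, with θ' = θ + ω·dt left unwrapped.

θ' = -1.3090 + 1.25·2.0 = 1.1910
R = v/ω = 1.5/1.25 = 1.2000
x' = -2 + 1.2000·(sin 1.1910 − sin -1.3090) = 0.2736
y' = -1.5 − 1.2000·(cos 1.1910 − cos -1.3090) = -1.6343

(0.2736, -1.6343, 1.1910)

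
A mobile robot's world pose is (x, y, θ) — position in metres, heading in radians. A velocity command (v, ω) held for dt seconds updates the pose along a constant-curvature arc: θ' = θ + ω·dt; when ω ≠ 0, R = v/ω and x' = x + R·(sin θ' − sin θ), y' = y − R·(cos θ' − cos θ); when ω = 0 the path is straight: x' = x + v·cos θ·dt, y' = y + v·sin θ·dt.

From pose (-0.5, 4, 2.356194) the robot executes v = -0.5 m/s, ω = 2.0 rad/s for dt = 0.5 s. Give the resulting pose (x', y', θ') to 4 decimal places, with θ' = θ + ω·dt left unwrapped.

(-0.2700, 3.9325, 3.3562)

θ' = 2.3562 + 2.0·0.5 = 3.3562
R = v/ω = -0.5/2.0 = -0.2500
x' = -0.5 + -0.2500·(sin 3.3562 − sin 2.3562) = -0.2700
y' = 4 − -0.2500·(cos 3.3562 − cos 2.3562) = 3.9325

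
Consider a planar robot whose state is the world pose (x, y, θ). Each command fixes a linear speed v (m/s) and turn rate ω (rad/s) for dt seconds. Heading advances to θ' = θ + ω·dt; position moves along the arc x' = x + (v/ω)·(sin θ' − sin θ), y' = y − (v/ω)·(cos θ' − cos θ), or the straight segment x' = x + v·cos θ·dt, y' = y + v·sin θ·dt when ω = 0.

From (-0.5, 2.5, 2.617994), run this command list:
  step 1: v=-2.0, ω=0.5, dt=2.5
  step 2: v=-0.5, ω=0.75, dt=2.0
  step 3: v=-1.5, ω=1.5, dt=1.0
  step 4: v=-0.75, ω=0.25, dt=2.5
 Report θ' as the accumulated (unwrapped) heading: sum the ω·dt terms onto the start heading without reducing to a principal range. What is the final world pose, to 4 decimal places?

step 1: θ'=3.8680 (R=-4.0000) → pose (4.1567, 2.9738, 3.8680)
step 2: θ'=5.3680 (R=-0.6667) → pose (4.2424, 3.8786, 5.3680)
step 3: θ'=6.8680 (R=-1.0000) → pose (2.8977, 4.1028, 6.8680)
step 4: θ'=7.4930 (R=-3.0000) → pose (1.7472, 2.6610, 7.4930)

(1.7472, 2.6610, 7.4930)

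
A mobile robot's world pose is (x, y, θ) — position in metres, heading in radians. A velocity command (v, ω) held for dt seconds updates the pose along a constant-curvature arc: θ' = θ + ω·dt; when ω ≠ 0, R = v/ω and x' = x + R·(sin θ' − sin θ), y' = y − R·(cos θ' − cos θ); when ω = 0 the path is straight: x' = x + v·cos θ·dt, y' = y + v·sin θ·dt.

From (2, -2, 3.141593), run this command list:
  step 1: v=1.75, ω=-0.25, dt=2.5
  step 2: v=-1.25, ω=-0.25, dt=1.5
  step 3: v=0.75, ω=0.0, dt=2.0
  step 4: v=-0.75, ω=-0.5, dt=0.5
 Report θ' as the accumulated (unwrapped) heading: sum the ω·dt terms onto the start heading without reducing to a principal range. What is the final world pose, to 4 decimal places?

(-1.4630, -1.1053, 1.8916)

step 1: θ'=2.5166 (R=-7.0000) → pose (-2.0957, -0.6767, 2.5166)
step 2: θ'=2.1416 (R=5.0000) → pose (-0.8138, -2.0300, 2.1416)
step 3: θ'=2.1416 (straight) → pose (-1.6243, -0.7678, 2.1416)
step 4: θ'=1.8916 (R=1.5000) → pose (-1.4630, -1.1053, 1.8916)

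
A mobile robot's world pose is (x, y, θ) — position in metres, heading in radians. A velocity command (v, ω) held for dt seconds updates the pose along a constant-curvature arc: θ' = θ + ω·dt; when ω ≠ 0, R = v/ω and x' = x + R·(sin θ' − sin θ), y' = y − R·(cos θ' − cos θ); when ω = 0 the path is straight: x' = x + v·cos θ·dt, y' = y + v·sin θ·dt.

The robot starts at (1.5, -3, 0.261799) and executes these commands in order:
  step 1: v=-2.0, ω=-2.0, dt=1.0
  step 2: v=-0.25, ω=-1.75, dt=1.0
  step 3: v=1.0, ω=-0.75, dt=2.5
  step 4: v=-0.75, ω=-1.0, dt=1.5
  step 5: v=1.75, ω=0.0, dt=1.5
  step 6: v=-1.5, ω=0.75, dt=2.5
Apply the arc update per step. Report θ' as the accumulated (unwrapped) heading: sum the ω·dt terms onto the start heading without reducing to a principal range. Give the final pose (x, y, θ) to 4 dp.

(-1.9958, -2.4349, -4.9882)

step 1: θ'=-1.7382 (R=1.0000) → pose (0.2552, -1.8675, -1.7382)
step 2: θ'=-3.4882 (R=0.1429) → pose (0.4446, -1.7569, -3.4882)
step 3: θ'=-5.3632 (R=-1.3333) → pose (-0.1633, 0.3049, -5.3632)
step 4: θ'=-6.8632 (R=0.7500) → pose (-1.1710, 0.1320, -6.8632)
step 5: θ'=-6.8632 (straight) → pose (1.0247, -1.3066, -6.8632)
step 6: θ'=-4.9882 (R=-2.0000) → pose (-1.9958, -2.4349, -4.9882)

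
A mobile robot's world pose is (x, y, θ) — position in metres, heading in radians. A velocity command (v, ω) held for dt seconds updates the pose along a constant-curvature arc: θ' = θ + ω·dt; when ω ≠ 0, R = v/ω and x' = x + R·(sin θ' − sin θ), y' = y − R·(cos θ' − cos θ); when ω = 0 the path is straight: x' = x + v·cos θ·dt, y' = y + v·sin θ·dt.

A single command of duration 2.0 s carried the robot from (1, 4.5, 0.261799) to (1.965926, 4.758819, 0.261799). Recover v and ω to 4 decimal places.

Δθ = 0.261799 − 0.261799 = 0.000000
ω = Δθ/dt = 0.000000/2.0 = 0.0000
ω = 0 → v = (Δx·cos θ + Δy·sin θ)/dt = 0.5000

v = 0.5000, ω = 0.0000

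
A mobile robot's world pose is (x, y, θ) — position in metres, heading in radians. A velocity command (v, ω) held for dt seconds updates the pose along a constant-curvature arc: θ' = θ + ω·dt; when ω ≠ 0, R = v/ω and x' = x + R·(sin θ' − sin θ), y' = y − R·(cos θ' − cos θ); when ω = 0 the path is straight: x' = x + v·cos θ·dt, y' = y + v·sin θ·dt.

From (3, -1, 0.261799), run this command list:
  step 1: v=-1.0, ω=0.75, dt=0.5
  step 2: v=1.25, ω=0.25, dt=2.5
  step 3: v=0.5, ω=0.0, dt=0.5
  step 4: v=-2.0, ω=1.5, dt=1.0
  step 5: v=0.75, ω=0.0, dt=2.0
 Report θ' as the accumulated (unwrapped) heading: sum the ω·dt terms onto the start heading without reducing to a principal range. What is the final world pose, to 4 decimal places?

(3.8011, 0.4341, 2.7618)

step 1: θ'=0.6368 (R=-1.3333) → pose (2.5523, -1.2159, 0.6368)
step 2: θ'=1.2618 (R=5.0000) → pose (4.3423, 1.2836, 1.2618)
step 3: θ'=1.2618 (straight) → pose (4.4184, 1.5218, 1.2618)
step 4: θ'=2.7618 (R=-1.3333) → pose (5.1942, -0.1220, 2.7618)
step 5: θ'=2.7618 (straight) → pose (3.8011, 0.4341, 2.7618)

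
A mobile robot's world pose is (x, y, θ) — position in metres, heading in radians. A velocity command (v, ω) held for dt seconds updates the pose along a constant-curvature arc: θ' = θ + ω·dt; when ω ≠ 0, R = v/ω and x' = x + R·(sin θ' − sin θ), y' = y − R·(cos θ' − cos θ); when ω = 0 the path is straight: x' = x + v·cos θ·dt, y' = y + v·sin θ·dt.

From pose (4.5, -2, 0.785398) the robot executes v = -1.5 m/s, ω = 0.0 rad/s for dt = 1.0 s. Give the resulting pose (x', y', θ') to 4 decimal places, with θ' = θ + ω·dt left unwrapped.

(3.4393, -3.0607, 0.7854)

θ' = 0.7854 + 0.0·1.0 = 0.7854
ω = 0 → straight: x' = 4.5 + -1.5·cos(0.7854)·1.0 = 3.4393
y' = -2 + -1.5·sin(0.7854)·1.0 = -3.0607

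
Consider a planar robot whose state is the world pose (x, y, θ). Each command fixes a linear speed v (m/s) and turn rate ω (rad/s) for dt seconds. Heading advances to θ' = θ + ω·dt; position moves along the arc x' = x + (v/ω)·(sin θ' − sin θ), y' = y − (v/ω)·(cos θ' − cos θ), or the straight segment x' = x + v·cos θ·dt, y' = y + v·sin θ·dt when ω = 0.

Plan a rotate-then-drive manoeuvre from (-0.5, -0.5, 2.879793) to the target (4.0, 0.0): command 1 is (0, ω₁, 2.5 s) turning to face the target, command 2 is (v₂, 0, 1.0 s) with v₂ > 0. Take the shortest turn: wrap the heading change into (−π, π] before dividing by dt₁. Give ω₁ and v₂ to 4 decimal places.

ω₁ = -1.1077, v₂ = 4.5277

heading to target = atan2(0−-0.5, 4−-0.5) = 0.1107
Δθ = wrap(0.1107 − 2.8798) = -2.7691; ω₁ = Δθ/dt₁ = -1.1077
distance = √((4−-0.5)² + (0−-0.5)²) = 4.5277; v₂ = distance/dt₂ = 4.5277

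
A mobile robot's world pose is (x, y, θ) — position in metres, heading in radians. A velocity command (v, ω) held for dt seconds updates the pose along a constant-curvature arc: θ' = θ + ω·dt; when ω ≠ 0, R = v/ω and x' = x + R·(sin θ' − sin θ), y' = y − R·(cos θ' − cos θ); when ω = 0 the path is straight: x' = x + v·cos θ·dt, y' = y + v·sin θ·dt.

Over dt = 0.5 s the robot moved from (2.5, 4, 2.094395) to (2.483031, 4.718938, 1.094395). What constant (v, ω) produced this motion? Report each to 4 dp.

Δθ = 1.094395 − 2.094395 = -1.000000
ω = Δθ/dt = -1.000000/0.5 = -2.0000
R = −Δy/(cos θ' − cos θ) = -0.7500
v = R·ω = -0.7500·-2.0000 = 1.5000

v = 1.5000, ω = -2.0000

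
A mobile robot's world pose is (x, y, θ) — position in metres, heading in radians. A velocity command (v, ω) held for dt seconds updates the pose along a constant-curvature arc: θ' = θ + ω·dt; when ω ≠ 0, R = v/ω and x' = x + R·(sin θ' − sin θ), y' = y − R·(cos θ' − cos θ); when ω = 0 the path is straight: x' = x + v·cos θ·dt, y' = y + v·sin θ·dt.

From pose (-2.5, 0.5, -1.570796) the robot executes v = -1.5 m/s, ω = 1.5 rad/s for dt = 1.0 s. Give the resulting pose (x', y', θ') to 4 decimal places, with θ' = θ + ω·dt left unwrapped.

(-3.4293, 1.4975, -0.0708)

θ' = -1.5708 + 1.5·1.0 = -0.0708
R = v/ω = -1.5/1.5 = -1.0000
x' = -2.5 + -1.0000·(sin -0.0708 − sin -1.5708) = -3.4293
y' = 0.5 − -1.0000·(cos -0.0708 − cos -1.5708) = 1.4975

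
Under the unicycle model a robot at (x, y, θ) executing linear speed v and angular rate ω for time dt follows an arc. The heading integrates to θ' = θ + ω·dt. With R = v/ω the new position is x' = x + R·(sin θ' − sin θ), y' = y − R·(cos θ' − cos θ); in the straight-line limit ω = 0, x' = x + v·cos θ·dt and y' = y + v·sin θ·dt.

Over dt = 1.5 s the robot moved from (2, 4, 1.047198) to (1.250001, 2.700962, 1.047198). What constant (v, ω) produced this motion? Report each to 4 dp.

v = -1.0000, ω = 0.0000

Δθ = 1.047198 − 1.047198 = 0.000000
ω = Δθ/dt = 0.000000/1.5 = 0.0000
ω = 0 → v = (Δx·cos θ + Δy·sin θ)/dt = -1.0000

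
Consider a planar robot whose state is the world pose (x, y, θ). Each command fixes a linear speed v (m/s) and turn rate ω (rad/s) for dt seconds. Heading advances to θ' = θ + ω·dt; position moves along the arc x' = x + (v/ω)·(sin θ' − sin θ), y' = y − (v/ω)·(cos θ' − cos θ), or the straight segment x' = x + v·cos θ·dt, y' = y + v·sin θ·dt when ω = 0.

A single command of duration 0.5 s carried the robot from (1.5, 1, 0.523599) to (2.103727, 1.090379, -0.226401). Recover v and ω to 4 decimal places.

v = 1.2500, ω = -1.5000

Δθ = -0.226401 − 0.523599 = -0.750000
ω = Δθ/dt = -0.750000/0.5 = -1.5000
R = Δx/(sin θ' − sin θ) = -0.8333
v = R·ω = -0.8333·-1.5000 = 1.2500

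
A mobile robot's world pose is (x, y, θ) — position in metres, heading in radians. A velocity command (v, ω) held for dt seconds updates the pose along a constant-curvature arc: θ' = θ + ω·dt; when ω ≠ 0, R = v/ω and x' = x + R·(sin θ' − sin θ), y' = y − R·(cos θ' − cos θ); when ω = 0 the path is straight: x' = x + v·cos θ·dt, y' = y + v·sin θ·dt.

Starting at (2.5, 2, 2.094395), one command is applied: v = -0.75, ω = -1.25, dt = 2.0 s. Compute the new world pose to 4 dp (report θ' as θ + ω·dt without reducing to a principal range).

(1.7436, 1.1487, -0.4056)

θ' = 2.0944 + -1.25·2.0 = -0.4056
R = v/ω = -0.75/-1.25 = 0.6000
x' = 2.5 + 0.6000·(sin -0.4056 − sin 2.0944) = 1.7436
y' = 2 − 0.6000·(cos -0.4056 − cos 2.0944) = 1.1487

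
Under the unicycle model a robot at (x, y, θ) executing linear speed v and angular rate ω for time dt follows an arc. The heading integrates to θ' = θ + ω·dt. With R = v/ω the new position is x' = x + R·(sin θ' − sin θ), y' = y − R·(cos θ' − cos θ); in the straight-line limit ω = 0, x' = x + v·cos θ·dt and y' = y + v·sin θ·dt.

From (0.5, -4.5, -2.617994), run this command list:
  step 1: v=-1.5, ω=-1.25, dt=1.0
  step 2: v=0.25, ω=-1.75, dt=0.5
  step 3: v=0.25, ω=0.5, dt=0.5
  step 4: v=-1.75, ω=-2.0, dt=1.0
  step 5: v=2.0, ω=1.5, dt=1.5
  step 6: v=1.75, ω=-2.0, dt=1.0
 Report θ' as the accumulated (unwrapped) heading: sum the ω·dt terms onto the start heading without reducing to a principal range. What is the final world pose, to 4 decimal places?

step 1: θ'=-3.8680 (R=1.2000) → pose (1.8970, -4.6421, -3.8680)
step 2: θ'=-4.7430 (R=-0.1429) → pose (1.8491, -4.5310, -4.7430)
step 3: θ'=-4.4930 (R=0.5000) → pose (1.8374, -4.4069, -4.4930)
step 4: θ'=-6.4930 (R=0.8750) → pose (0.8011, -5.4531, -6.4930)
step 5: θ'=-4.2430 (R=1.3333) → pose (2.2679, -3.5459, -4.2430)
step 6: θ'=-6.2430 (R=-0.8750) → pose (3.0131, -2.2758, -6.2430)

(3.0131, -2.2758, -6.2430)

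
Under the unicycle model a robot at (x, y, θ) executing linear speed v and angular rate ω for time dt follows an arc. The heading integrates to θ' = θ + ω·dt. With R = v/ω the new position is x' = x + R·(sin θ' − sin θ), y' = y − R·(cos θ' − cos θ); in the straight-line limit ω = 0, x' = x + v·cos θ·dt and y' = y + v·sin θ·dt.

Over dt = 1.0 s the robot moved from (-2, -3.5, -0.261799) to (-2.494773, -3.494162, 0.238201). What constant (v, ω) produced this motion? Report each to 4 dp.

Δθ = 0.238201 − -0.261799 = 0.500000
ω = Δθ/dt = 0.500000/1.0 = 0.5000
R = Δx/(sin θ' − sin θ) = -1.0000
v = R·ω = -1.0000·0.5000 = -0.5000

v = -0.5000, ω = 0.5000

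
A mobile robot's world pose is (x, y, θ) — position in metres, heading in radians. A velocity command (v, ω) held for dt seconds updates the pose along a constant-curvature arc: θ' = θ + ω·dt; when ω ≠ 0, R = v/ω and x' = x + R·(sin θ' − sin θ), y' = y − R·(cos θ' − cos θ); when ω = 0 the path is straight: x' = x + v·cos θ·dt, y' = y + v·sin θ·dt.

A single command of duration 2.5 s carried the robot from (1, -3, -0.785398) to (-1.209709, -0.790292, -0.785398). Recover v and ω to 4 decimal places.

v = -1.2500, ω = 0.0000

Δθ = -0.785398 − -0.785398 = 0.000000
ω = Δθ/dt = 0.000000/2.5 = 0.0000
ω = 0 → v = (Δx·cos θ + Δy·sin θ)/dt = -1.2500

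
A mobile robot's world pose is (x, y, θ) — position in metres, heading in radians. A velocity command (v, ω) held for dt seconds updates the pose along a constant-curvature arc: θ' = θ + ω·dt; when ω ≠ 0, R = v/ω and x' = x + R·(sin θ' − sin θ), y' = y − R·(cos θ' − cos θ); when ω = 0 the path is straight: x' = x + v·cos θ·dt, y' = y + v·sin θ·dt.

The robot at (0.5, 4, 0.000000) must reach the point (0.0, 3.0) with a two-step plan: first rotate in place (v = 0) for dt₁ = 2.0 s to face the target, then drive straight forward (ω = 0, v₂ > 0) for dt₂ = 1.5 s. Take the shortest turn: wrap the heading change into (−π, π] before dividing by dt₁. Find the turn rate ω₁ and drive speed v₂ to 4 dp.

ω₁ = -1.0172, v₂ = 0.7454

heading to target = atan2(3−4, 0−0.5) = -2.0344
Δθ = wrap(-2.0344 − 0.0000) = -2.0344; ω₁ = Δθ/dt₁ = -1.0172
distance = √((0−0.5)² + (3−4)²) = 1.1180; v₂ = distance/dt₂ = 0.7454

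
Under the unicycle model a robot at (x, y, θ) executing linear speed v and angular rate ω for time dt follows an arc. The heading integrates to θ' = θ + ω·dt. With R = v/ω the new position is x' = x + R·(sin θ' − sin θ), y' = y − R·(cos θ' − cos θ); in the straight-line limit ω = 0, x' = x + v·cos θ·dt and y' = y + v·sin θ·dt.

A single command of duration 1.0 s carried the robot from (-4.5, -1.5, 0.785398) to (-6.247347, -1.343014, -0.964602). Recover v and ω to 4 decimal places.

v = -2.0000, ω = -1.7500

Δθ = -0.964602 − 0.785398 = -1.750000
ω = Δθ/dt = -1.750000/1.0 = -1.7500
R = Δx/(sin θ' − sin θ) = 1.1429
v = R·ω = 1.1429·-1.7500 = -2.0000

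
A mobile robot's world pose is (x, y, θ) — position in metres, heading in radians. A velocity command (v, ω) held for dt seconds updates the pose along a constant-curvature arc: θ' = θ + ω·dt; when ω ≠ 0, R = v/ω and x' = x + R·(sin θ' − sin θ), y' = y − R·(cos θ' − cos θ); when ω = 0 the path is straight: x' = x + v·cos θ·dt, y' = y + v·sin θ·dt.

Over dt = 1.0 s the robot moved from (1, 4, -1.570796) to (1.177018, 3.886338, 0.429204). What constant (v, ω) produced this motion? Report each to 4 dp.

v = 0.2500, ω = 2.0000

Δθ = 0.429204 − -1.570796 = 2.000000
ω = Δθ/dt = 2.000000/1.0 = 2.0000
R = Δx/(sin θ' − sin θ) = 0.1250
v = R·ω = 0.1250·2.0000 = 0.2500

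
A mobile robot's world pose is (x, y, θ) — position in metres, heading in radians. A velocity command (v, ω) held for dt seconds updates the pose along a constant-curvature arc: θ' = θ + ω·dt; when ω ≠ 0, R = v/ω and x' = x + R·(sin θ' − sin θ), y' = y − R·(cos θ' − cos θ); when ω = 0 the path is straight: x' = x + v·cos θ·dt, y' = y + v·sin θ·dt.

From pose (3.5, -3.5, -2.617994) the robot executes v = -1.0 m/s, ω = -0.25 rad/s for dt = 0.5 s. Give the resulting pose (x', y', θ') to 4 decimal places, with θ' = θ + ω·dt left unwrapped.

(3.9475, -3.2777, -2.7430)

θ' = -2.6180 + -0.25·0.5 = -2.7430
R = v/ω = -1.0/-0.25 = 4.0000
x' = 3.5 + 4.0000·(sin -2.7430 − sin -2.6180) = 3.9475
y' = -3.5 − 4.0000·(cos -2.7430 − cos -2.6180) = -3.2777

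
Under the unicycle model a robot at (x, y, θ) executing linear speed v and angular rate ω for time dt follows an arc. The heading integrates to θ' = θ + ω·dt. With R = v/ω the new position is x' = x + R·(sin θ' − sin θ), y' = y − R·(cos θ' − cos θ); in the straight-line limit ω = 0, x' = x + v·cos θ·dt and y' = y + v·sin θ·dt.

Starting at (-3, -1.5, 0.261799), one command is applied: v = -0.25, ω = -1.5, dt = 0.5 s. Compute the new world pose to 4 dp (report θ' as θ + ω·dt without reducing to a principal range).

(-3.1213, -1.4862, -0.4882)

θ' = 0.2618 + -1.5·0.5 = -0.4882
R = v/ω = -0.25/-1.5 = 0.1667
x' = -3 + 0.1667·(sin -0.4882 − sin 0.2618) = -3.1213
y' = -1.5 − 0.1667·(cos -0.4882 − cos 0.2618) = -1.4862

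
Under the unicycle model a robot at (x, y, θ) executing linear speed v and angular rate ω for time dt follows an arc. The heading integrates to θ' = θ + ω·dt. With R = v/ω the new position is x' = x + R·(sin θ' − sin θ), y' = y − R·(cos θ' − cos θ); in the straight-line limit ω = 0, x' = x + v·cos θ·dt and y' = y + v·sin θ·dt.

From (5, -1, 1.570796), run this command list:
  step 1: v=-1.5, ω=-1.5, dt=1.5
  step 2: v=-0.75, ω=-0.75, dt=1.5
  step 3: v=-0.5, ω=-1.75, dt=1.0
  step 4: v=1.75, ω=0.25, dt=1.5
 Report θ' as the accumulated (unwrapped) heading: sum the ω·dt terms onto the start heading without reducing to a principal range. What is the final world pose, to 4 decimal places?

step 1: θ'=-0.6792 (R=1.0000) → pose (3.3718, -1.7781, -0.6792)
step 2: θ'=-1.8042 (R=1.0000) → pose (3.0271, -0.7687, -1.8042)
step 3: θ'=-3.5542 (R=0.2857) → pose (3.4197, -0.5731, -3.5542)
step 4: θ'=-3.1792 (R=7.0000) → pose (0.8759, 0.0095, -3.1792)

(0.8759, 0.0095, -3.1792)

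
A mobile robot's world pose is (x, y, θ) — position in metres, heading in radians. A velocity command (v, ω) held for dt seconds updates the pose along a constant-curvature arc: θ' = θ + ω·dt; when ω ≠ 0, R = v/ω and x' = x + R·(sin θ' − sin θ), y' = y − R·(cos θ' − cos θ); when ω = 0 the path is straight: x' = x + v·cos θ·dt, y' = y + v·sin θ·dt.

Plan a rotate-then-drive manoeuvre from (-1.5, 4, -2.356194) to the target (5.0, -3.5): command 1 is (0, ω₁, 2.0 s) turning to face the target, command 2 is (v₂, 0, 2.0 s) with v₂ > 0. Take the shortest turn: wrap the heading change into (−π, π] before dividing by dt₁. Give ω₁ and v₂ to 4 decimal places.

ω₁ = 0.7497, v₂ = 4.9624

heading to target = atan2(-3.5−4, 5−-1.5) = -0.8567
Δθ = wrap(-0.8567 − -2.3562) = 1.4995; ω₁ = Δθ/dt₁ = 0.7497
distance = √((5−-1.5)² + (-3.5−4)²) = 9.9247; v₂ = distance/dt₂ = 4.9624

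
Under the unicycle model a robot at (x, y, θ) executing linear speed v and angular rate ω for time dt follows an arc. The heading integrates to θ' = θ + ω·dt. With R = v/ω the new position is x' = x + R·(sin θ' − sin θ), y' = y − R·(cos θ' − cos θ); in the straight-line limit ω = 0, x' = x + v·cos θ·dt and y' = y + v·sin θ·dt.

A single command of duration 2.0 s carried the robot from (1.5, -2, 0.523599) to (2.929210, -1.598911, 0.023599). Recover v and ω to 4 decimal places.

Δθ = 0.023599 − 0.523599 = -0.500000
ω = Δθ/dt = -0.500000/2.0 = -0.2500
R = Δx/(sin θ' − sin θ) = -3.0000
v = R·ω = -3.0000·-0.2500 = 0.7500

v = 0.7500, ω = -0.2500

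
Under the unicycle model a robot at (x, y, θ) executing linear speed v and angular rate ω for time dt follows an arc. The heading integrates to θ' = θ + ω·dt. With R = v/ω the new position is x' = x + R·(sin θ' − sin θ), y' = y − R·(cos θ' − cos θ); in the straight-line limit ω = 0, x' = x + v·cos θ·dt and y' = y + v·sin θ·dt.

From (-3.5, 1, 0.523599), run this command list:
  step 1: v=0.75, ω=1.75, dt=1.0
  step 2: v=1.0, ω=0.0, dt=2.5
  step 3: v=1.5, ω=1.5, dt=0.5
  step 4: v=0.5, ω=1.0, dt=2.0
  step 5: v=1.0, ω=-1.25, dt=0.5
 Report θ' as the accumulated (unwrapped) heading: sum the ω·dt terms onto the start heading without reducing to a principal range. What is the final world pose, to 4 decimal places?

step 1: θ'=2.2736 (R=0.4286) → pose (-3.3873, 1.6482, 2.2736)
step 2: θ'=2.2736 (straight) → pose (-5.0032, 3.5557, 2.2736)
step 3: θ'=3.0236 (R=1.0000) → pose (-5.6485, 3.9024, 3.0236)
step 4: θ'=5.0236 (R=0.5000) → pose (-6.1833, 3.2528, 5.0236)
step 5: θ'=4.3986 (R=-0.8000) → pose (-6.1840, 2.7609, 4.3986)

(-6.1840, 2.7609, 4.3986)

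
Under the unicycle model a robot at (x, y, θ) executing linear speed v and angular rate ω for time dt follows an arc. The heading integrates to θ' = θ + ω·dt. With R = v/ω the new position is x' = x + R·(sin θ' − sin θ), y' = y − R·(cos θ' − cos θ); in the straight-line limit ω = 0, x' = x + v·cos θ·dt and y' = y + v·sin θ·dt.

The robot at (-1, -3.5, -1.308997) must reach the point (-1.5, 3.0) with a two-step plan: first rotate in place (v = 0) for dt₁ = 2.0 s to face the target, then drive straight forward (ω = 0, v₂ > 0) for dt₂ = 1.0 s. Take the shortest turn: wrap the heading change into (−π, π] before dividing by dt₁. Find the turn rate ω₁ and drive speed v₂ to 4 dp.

heading to target = atan2(3−-3.5, -1.5−-1) = 1.6476
Δθ = wrap(1.6476 − -1.3090) = 2.9566; ω₁ = Δθ/dt₁ = 1.4783
distance = √((-1.5−-1)² + (3−-3.5)²) = 6.5192; v₂ = distance/dt₂ = 6.5192

ω₁ = 1.4783, v₂ = 6.5192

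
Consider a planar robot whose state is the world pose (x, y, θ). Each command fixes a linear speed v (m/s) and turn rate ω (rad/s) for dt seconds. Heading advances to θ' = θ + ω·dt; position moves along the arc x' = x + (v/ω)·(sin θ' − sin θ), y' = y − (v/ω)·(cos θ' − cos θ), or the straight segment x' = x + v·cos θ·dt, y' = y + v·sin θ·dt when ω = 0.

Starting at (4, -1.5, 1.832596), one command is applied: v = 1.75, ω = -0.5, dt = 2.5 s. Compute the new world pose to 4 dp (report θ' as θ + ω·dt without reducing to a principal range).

θ' = 1.8326 + -0.5·2.5 = 0.5826
R = v/ω = 1.75/-0.5 = -3.5000
x' = 4 + -3.5000·(sin 0.5826 − sin 1.8326) = 5.4551
y' = -1.5 − -3.5000·(cos 0.5826 − cos 1.8326) = 2.3285

(5.4551, 2.3285, 0.5826)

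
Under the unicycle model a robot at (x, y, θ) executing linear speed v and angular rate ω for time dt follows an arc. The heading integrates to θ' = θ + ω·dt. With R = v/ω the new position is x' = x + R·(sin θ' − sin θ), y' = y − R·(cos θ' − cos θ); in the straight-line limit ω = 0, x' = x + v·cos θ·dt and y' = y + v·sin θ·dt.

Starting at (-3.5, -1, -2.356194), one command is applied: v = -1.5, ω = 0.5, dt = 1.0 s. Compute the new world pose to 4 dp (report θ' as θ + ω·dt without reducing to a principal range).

θ' = -2.3562 + 0.5·1.0 = -1.8562
R = v/ω = -1.5/0.5 = -3.0000
x' = -3.5 + -3.0000·(sin -1.8562 − sin -2.3562) = -2.7427
y' = -1 − -3.0000·(cos -1.8562 − cos -2.3562) = 0.2767

(-2.7427, 0.2767, -1.8562)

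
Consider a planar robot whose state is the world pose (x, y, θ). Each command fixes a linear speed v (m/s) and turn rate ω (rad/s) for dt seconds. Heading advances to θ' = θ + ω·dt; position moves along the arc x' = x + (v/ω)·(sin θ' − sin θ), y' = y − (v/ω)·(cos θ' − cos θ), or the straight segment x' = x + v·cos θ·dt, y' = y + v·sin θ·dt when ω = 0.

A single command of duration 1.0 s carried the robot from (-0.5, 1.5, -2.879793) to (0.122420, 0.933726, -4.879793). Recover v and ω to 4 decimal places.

Δθ = -4.879793 − -2.879793 = -2.000000
ω = Δθ/dt = -2.000000/1.0 = -2.0000
R = Δx/(sin θ' − sin θ) = 0.5000
v = R·ω = 0.5000·-2.0000 = -1.0000

v = -1.0000, ω = -2.0000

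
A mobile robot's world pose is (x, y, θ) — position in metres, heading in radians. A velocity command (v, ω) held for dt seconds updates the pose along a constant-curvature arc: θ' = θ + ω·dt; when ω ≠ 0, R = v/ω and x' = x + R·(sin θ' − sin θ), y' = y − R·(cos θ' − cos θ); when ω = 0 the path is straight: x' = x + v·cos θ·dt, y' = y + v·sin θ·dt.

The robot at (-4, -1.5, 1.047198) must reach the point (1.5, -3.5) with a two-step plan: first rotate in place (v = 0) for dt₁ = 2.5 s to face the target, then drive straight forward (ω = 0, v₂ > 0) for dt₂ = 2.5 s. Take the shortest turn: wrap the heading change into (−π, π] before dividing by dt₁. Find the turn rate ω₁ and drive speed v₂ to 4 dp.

heading to target = atan2(-3.5−-1.5, 1.5−-4) = -0.3488
Δθ = wrap(-0.3488 − 1.0472) = -1.3960; ω₁ = Δθ/dt₁ = -0.5584
distance = √((1.5−-4)² + (-3.5−-1.5)²) = 5.8523; v₂ = distance/dt₂ = 2.3409

ω₁ = -0.5584, v₂ = 2.3409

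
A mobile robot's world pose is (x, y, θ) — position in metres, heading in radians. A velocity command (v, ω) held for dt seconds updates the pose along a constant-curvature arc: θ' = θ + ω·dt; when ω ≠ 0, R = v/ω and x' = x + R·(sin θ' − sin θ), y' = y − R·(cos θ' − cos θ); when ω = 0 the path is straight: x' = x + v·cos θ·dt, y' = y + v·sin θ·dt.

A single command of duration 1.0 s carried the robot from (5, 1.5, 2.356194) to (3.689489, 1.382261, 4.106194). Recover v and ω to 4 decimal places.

v = 1.5000, ω = 1.7500

Δθ = 4.106194 − 2.356194 = 1.750000
ω = Δθ/dt = 1.750000/1.0 = 1.7500
R = Δx/(sin θ' − sin θ) = 0.8571
v = R·ω = 0.8571·1.7500 = 1.5000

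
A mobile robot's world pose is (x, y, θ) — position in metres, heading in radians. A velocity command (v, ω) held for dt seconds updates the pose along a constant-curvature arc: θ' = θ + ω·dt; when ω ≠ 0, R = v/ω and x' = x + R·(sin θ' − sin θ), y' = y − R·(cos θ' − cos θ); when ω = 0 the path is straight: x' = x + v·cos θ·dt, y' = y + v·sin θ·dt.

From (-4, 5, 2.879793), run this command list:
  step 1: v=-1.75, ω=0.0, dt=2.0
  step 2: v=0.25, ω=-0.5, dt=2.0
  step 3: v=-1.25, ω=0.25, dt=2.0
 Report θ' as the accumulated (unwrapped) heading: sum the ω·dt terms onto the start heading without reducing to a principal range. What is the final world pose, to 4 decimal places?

(0.3459, 2.3276, 2.3798)

step 1: θ'=2.8798 (straight) → pose (-0.6193, 4.0941, 2.8798)
step 2: θ'=1.8798 (R=-0.5000) → pose (-0.9662, 4.4250, 1.8798)
step 3: θ'=2.3798 (R=-5.0000) → pose (0.3459, 2.3276, 2.3798)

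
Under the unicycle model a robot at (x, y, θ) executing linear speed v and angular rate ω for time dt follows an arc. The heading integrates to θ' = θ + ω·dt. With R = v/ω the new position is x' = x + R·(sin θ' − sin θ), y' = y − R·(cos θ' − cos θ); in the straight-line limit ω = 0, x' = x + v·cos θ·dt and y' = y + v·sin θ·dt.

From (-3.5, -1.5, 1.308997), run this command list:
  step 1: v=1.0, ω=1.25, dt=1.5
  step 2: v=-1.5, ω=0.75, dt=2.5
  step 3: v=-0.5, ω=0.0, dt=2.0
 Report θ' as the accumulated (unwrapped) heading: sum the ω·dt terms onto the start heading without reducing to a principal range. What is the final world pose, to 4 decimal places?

step 1: θ'=3.1840 (R=0.8000) → pose (-4.3067, -0.4937, 3.1840)
step 2: θ'=5.0590 (R=-2.0000) → pose (-2.5104, 2.1840, 5.0590)
step 3: θ'=5.0590 (straight) → pose (-2.8501, 3.1245, 5.0590)

(-2.8501, 3.1245, 5.0590)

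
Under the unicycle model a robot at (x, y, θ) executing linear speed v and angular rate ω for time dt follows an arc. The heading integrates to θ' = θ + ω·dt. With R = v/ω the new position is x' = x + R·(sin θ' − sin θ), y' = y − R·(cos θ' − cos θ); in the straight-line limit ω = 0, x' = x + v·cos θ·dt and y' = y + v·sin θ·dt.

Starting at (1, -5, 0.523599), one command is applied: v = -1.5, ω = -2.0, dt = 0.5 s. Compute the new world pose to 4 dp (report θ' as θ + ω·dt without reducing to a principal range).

(0.2811, -5.0170, -0.4764)

θ' = 0.5236 + -2.0·0.5 = -0.4764
R = v/ω = -1.5/-2.0 = 0.7500
x' = 1 + 0.7500·(sin -0.4764 − sin 0.5236) = 0.2811
y' = -5 − 0.7500·(cos -0.4764 − cos 0.5236) = -5.0170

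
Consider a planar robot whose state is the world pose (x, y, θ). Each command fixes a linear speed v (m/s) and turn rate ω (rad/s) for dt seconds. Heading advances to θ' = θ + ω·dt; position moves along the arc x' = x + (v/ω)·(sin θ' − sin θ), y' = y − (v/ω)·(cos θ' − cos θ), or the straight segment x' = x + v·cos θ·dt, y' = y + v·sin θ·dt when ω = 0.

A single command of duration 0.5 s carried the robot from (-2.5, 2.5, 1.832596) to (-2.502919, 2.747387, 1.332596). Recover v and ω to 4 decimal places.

v = 0.5000, ω = -1.0000

Δθ = 1.332596 − 1.832596 = -0.500000
ω = Δθ/dt = -0.500000/0.5 = -1.0000
R = −Δy/(cos θ' − cos θ) = -0.5000
v = R·ω = -0.5000·-1.0000 = 0.5000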